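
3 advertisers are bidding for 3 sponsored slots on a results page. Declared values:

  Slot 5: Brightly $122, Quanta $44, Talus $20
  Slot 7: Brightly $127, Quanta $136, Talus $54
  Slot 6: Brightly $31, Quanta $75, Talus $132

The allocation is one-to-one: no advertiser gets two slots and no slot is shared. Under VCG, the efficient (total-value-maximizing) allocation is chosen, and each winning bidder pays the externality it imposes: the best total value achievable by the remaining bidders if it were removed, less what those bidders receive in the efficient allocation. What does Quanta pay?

Quanta pays $5.

Efficient allocation: Brightly→Slot 5 ($122), Quanta→Slot 7 ($136), Talus→Slot 6 ($132); total welfare W = $390.
Quanta receives Slot 7 at value $136, so the others get W − 136 = $254.
Without Quanta: best allocation of the remaining 2 bidders over all 3 slots is Brightly→Slot 7 ($127), Talus→Slot 6 ($132), total $259.
VCG payment = (others' best without Quanta) − (others' welfare with Quanta) = 259 − 254 = $5.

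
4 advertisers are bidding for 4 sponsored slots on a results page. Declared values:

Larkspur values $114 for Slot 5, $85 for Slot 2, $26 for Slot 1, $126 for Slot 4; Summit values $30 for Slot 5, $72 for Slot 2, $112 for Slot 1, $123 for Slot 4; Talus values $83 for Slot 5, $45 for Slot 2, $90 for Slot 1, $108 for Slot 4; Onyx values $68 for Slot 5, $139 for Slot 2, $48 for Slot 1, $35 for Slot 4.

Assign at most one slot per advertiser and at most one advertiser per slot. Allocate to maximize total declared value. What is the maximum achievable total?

This is a one-to-one assignment (maximum-weight bipartite matching).
Optimal: Larkspur→Slot 5 ($114), Summit→Slot 1 ($112), Talus→Slot 4 ($108), Onyx→Slot 2 ($139) — total 114+112+108+139 = $473.
Max-entry greedy (repeatedly take the single best remaining cell) gives $460, worse by 13.
Checked against all permutations: $473 is optimal.

Maximum total: $473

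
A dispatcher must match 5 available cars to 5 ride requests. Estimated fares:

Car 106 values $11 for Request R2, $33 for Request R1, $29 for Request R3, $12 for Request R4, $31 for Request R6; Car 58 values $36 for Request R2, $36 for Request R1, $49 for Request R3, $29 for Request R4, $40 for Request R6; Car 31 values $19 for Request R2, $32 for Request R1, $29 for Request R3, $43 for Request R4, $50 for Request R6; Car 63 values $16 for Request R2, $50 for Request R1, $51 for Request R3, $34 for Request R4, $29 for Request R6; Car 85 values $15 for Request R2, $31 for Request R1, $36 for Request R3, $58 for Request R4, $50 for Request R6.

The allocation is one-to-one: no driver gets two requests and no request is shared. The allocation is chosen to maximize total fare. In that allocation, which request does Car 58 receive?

Car 58 receives Request R2.

Optimal: Car 106→Request R1 ($33), Car 58→Request R2 ($36), Car 31→Request R6 ($50), Car 63→Request R3 ($51), Car 85→Request R4 ($58) — total 33+36+50+51+58 = $228.
Column-greedy (each request in turn goes to its best remaining driver) gives $196, worse by 32.
Swapping Car 106↔Car 31 (Car 106→Request R6 $31, Car 31→Request R1 $32) loses 20.
Car 58's own top request is Request R3 ($49), but forcing Car 58→Request R3 and reassigning the rest optimally gives only $218 — worse by 10.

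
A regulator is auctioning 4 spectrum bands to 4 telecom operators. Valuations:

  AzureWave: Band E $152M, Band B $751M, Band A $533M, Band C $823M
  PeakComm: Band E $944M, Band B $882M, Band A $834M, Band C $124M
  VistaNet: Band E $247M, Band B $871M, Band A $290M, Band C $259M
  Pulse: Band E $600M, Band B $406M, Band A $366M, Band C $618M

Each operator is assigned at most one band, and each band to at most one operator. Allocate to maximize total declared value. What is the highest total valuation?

Optimal: AzureWave→Band C ($823M), PeakComm→Band A ($834M), VistaNet→Band B ($871M), Pulse→Band E ($600M) — total 823+834+871+600 = $3128M.
Column-greedy (each band in turn goes to its best remaining operator) gives $2966M, worse by 162.
Swapping Pulse↔VistaNet (Pulse→Band B $406M, VistaNet→Band E $247M) loses 818.
Every other assignment is strictly worse.

Max total: $3128M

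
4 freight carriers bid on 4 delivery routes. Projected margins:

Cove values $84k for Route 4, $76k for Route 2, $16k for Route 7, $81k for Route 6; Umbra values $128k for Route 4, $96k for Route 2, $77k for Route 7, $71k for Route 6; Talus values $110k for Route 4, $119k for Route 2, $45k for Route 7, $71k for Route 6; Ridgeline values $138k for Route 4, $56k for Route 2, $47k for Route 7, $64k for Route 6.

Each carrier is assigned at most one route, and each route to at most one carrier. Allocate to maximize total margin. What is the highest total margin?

Maximum total: $415k

This is a one-to-one assignment (maximum-weight bipartite matching).
Optimal: Cove→Route 6 ($81k), Umbra→Route 7 ($77k), Talus→Route 2 ($119k), Ridgeline→Route 4 ($138k) — total 81+77+119+138 = $415k.
Swapping Talus↔Ridgeline (Talus→Route 4 $110k, Ridgeline→Route 2 $56k) loses 91.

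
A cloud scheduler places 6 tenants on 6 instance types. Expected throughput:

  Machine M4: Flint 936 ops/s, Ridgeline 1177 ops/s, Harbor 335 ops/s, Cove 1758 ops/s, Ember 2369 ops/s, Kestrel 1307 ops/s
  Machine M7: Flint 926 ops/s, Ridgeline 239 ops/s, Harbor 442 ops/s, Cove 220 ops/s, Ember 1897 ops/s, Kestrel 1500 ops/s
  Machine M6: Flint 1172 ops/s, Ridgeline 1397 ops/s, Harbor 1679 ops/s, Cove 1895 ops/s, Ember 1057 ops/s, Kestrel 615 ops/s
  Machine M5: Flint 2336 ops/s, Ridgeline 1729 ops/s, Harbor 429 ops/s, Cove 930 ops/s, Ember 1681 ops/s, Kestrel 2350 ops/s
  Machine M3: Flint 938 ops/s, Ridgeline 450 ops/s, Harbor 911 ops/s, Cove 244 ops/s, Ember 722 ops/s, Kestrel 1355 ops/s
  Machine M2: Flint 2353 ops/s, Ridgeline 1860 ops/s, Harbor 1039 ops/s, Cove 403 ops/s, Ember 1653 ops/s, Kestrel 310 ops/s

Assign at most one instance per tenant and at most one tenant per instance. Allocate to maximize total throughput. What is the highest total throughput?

Optimal: Flint→Machine M5 (2336 ops/s), Ridgeline→Machine M2 (1860 ops/s), Harbor→Machine M6 (1679 ops/s), Cove→Machine M4 (1758 ops/s), Ember→Machine M7 (1897 ops/s), Kestrel→Machine M3 (1355 ops/s) — total 2336+1860+1679+1758+1897+1355 = 10885 ops/s.
Row-greedy (each tenant in turn takes its best remaining instance) gives 10771 ops/s, worse by 114.
Checked against all permutations: 10885 ops/s is optimal.

Maximum total: 10885 ops/s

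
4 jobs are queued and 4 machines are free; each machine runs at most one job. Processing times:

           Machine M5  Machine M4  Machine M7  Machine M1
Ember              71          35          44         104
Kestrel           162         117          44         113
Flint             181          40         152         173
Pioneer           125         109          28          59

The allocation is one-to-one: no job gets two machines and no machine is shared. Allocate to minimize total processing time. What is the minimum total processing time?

This is a one-to-one assignment (minimum-cost bipartite matching).
Optimal: Ember→Machine M5 (71 min), Kestrel→Machine M7 (44 min), Flint→Machine M4 (40 min), Pioneer→Machine M1 (59 min) — total 71+44+40+59 = 214 min.
Column-greedy (each machine in turn goes to its cheapest remaining job) gives 252 min, worse by 38.
Next-best assignment: Ember→Machine M5, Kestrel→Machine M1, Flint→Machine M4, Pioneer→Machine M7 = 252 min.
Swapping Ember↔Pioneer (Ember→Machine M1 104 min, Pioneer→Machine M5 125 min) adds 99.

Minimum total: 214 min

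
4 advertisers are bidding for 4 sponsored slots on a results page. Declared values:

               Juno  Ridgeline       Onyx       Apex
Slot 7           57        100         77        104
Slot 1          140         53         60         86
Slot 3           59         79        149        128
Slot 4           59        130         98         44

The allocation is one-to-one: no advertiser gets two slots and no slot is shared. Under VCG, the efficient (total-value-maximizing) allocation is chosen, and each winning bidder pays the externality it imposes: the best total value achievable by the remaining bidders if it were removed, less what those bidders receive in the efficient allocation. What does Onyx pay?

Efficient allocation: Juno→Slot 1 ($140), Ridgeline→Slot 4 ($130), Onyx→Slot 3 ($149), Apex→Slot 7 ($104); total welfare W = $523.
Onyx receives Slot 3 at value $149, so the others get W − 149 = $374.
Without Onyx: best allocation of the remaining 3 bidders over all 4 slots is Juno→Slot 1 ($140), Ridgeline→Slot 4 ($130), Apex→Slot 3 ($128), total $398.
VCG payment = (others' best without Onyx) − (others' welfare with Onyx) = 398 − 374 = $24.

Onyx pays $24.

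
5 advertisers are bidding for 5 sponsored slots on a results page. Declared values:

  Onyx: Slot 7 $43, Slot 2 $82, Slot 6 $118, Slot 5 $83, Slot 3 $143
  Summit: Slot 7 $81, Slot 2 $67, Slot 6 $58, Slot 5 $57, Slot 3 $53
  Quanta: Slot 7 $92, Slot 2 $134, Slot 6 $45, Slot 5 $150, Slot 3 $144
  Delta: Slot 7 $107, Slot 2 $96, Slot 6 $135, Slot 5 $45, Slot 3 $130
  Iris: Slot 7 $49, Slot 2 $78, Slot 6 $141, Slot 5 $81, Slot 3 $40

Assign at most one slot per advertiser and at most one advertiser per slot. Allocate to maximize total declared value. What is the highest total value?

Max total: $611

This is a one-to-one assignment (maximum-weight bipartite matching).
Optimal: Onyx→Slot 3 ($143), Summit→Slot 7 ($81), Quanta→Slot 5 ($150), Delta→Slot 2 ($96), Iris→Slot 6 ($141) — total 143+81+150+96+141 = $611.
Column-greedy (each slot in turn goes to its best remaining advertiser) gives $518, worse by 93.
Swapping Quanta↔Summit (Quanta→Slot 7 $92, Summit→Slot 5 $57) loses 82.
No other one-to-one assignment exceeds $611.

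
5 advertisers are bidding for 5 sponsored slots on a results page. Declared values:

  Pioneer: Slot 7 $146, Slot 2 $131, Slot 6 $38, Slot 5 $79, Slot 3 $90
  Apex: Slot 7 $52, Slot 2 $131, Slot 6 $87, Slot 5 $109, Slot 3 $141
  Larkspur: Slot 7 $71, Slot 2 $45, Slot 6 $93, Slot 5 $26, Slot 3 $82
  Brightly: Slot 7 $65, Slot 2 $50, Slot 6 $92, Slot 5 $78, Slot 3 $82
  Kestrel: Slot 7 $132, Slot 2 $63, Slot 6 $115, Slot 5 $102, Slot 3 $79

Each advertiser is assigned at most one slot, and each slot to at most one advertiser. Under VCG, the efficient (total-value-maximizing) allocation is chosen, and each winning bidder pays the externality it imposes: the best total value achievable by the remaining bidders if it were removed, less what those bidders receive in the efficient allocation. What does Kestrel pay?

Efficient allocation: Pioneer→Slot 2 ($131), Apex→Slot 3 ($141), Larkspur→Slot 6 ($93), Brightly→Slot 5 ($78), Kestrel→Slot 7 ($132); total welfare W = $575.
Kestrel receives Slot 7 at value $132, so the others get W − 132 = $443.
Without Kestrel: best allocation of the remaining 4 bidders over all 5 slots is Pioneer→Slot 7 ($146), Apex→Slot 3 ($141), Larkspur→Slot 6 ($93), Brightly→Slot 5 ($78), total $458.
VCG payment = (others' best without Kestrel) − (others' welfare with Kestrel) = 458 − 443 = $15.

Kestrel pays $15.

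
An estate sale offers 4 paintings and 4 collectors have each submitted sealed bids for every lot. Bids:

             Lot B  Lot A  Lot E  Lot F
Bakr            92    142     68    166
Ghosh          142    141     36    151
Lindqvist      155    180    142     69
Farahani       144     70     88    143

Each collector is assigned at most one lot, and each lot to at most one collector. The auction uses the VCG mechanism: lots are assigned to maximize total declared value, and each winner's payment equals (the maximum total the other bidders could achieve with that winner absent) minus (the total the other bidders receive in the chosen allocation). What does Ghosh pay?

Ghosh pays $38.

Efficient allocation: Bakr→Lot F ($166), Ghosh→Lot A ($141), Lindqvist→Lot E ($142), Farahani→Lot B ($144); total welfare W = $593.
Ghosh receives Lot A at value $141, so the others get W − 141 = $452.
Without Ghosh: best allocation of the remaining 3 bidders over all 4 lots is Bakr→Lot F ($166), Lindqvist→Lot A ($180), Farahani→Lot B ($144), total $490.
VCG payment = (others' best without Ghosh) − (others' welfare with Ghosh) = 490 − 452 = $38.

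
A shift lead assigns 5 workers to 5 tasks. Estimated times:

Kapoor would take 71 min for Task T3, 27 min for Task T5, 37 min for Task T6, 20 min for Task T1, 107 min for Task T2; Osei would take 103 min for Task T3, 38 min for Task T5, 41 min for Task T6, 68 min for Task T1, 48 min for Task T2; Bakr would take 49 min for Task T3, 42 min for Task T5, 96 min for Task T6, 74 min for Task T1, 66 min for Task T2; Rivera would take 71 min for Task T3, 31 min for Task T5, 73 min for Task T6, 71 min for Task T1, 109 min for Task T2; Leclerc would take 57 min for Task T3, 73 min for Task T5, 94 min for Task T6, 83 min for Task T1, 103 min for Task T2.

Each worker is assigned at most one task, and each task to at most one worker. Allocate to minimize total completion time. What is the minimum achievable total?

Minimum total: 215 min

This is the linear assignment problem.
Optimal: Kapoor→Task T1 (20 min), Osei→Task T6 (41 min), Bakr→Task T2 (66 min), Rivera→Task T5 (31 min), Leclerc→Task T3 (57 min) — total 20+41+66+31+57 = 215 min.
Column-greedy (each task in turn goes to its cheapest remaining worker) gives 291 min, worse by 76.
Swapping Leclerc↔Kapoor (Leclerc→Task T1 83 min, Kapoor→Task T3 71 min) adds 77.
Checked against all permutations: 215 min is optimal.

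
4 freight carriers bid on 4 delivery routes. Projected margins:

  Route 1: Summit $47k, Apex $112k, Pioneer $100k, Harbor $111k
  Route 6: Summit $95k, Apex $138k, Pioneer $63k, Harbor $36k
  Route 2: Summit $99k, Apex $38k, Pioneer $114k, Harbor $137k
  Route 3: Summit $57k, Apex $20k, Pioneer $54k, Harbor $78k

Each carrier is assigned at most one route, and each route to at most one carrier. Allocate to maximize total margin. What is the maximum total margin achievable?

Max total: $432k

This is the linear assignment problem.
Optimal: Summit→Route 3 ($57k), Apex→Route 6 ($138k), Pioneer→Route 1 ($100k), Harbor→Route 2 ($137k) — total 57+138+100+137 = $432k.
Column-greedy (each route in turn goes to its best remaining carrier) gives $398k, worse by 34.
Checked against all permutations: $432k is optimal.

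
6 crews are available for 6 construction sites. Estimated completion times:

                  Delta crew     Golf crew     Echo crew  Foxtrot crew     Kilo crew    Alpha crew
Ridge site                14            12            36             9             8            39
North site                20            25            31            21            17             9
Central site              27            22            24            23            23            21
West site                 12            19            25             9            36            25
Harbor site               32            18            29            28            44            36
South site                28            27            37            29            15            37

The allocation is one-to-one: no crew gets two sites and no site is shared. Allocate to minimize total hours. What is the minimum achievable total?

This is a one-to-one assignment (minimum-cost bipartite matching).
Optimal: Delta crew→West site (12 hours), Golf crew→Harbor site (18 hours), Echo crew→Central site (24 hours), Foxtrot crew→Ridge site (9 hours), Kilo crew→South site (15 hours), Alpha crew→North site (9 hours) — total 12+18+24+9+15+9 = 87 hours.
Row-greedy (each crew in turn takes its cheapest remaining site) gives 120 hours, worse by 33.
Next-best assignment: Delta crew→Ridge site, Golf crew→Harbor site, Echo crew→Central site, Foxtrot crew→West site, Kilo crew→South site, Alpha crew→North site = 89 hours.
Every other assignment is strictly worse.

Min total: 87 hours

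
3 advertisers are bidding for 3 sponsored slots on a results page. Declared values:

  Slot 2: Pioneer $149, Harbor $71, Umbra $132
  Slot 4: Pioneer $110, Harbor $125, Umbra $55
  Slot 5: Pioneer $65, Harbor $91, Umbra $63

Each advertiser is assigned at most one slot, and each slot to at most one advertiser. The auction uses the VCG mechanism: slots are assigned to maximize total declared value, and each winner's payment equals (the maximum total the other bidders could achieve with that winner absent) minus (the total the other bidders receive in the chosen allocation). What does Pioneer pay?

Efficient allocation: Pioneer→Slot 2 ($149), Harbor→Slot 4 ($125), Umbra→Slot 5 ($63); total welfare W = $337.
Pioneer receives Slot 2 at value $149, so the others get W − 149 = $188.
Without Pioneer: best allocation of the remaining 2 bidders over all 3 slots is Harbor→Slot 4 ($125), Umbra→Slot 2 ($132), total $257.
VCG payment = (others' best without Pioneer) − (others' welfare with Pioneer) = 257 − 188 = $69.

Pioneer pays $69.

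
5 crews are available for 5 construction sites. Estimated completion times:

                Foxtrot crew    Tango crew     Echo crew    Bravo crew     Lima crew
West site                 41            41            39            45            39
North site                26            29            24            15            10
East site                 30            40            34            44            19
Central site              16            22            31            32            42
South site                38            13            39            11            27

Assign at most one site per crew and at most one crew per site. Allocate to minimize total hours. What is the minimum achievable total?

Min total: 102 hours

Optimal: Foxtrot crew→Central site (16 hours), Tango crew→South site (13 hours), Echo crew→West site (39 hours), Bravo crew→North site (15 hours), Lima crew→East site (19 hours) — total 16+13+39+15+19 = 102 hours.
Min-entry greedy (repeatedly take the single cheapest remaining cell) gives 112 hours, worse by 10.
Swapping Bravo crew↔Echo crew (Bravo crew→West site 45 hours, Echo crew→North site 24 hours) adds 15.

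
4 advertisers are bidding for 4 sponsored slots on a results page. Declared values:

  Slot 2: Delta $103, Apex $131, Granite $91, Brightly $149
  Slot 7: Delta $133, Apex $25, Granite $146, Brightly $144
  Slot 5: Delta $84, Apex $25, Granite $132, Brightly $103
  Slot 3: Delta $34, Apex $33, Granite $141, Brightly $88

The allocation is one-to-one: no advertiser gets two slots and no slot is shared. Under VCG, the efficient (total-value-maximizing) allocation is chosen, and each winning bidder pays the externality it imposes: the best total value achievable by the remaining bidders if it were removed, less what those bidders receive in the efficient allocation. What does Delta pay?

Efficient allocation: Delta→Slot 7 ($133), Apex→Slot 2 ($131), Granite→Slot 3 ($141), Brightly→Slot 5 ($103); total welfare W = $508.
Delta receives Slot 7 at value $133, so the others get W − 133 = $375.
Without Delta: best allocation of the remaining 3 bidders over all 4 slots is Apex→Slot 2 ($131), Granite→Slot 3 ($141), Brightly→Slot 7 ($144), total $416.
VCG payment = (others' best without Delta) − (others' welfare with Delta) = 416 − 375 = $41.

Delta pays $41.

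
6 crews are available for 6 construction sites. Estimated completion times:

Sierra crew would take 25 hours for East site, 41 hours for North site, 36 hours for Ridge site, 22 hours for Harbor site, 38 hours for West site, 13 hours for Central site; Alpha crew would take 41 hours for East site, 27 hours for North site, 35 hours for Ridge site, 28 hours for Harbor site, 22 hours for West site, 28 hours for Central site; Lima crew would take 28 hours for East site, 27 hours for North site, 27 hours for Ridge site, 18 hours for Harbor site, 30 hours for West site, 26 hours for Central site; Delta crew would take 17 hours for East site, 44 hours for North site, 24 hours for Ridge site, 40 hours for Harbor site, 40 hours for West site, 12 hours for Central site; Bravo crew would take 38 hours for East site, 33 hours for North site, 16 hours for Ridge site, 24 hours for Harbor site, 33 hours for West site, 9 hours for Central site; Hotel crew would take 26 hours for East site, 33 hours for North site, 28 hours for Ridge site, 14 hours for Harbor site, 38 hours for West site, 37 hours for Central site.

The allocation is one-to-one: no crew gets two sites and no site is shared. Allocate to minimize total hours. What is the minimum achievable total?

This is the linear assignment problem.
Optimal: Sierra crew→Central site (13 hours), Alpha crew→West site (22 hours), Lima crew→North site (27 hours), Delta crew→East site (17 hours), Bravo crew→Ridge site (16 hours), Hotel crew→Harbor site (14 hours) — total 13+22+27+17+16+14 = 109 hours.
Min-entry greedy (repeatedly take the single cheapest remaining cell) gives 125 hours, worse by 16.
Every other assignment is strictly worse.

Min total: 109 hours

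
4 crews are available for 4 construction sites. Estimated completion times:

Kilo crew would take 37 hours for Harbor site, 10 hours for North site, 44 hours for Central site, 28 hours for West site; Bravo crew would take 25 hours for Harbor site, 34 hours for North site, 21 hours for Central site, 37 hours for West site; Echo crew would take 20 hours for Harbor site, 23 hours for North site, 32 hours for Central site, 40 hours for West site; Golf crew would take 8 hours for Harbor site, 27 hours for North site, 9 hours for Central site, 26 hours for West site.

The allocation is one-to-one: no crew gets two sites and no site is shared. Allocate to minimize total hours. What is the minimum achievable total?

Optimal: Kilo crew→North site (10 hours), Bravo crew→West site (37 hours), Echo crew→Harbor site (20 hours), Golf crew→Central site (9 hours) — total 10+37+20+9 = 76 hours.
Min-entry greedy (repeatedly take the single cheapest remaining cell) gives 79 hours, worse by 3.
Every other assignment is strictly worse.

Minimum total: 76 hours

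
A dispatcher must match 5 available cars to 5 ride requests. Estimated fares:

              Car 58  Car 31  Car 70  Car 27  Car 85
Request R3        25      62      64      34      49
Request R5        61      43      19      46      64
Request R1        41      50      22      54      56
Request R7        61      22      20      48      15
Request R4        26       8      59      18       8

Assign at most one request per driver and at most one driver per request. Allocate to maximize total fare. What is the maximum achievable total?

Optimal: Car 58→Request R7 ($61), Car 31→Request R3 ($62), Car 70→Request R4 ($59), Car 27→Request R1 ($54), Car 85→Request R5 ($64) — total 61+62+59+54+64 = $300.
Column-greedy (each request in turn goes to its best remaining driver) gives $251, worse by 49.
Next-best assignment: Car 58→Request R5, Car 31→Request R3, Car 70→Request R4, Car 27→Request R7, Car 85→Request R1 = $286.

Maximum total: $300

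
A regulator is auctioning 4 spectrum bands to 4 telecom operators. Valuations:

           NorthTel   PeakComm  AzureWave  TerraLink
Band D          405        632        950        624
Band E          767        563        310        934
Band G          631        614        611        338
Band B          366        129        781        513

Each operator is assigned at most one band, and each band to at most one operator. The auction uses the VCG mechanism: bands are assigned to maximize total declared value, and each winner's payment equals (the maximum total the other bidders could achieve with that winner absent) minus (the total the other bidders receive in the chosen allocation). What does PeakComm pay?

PeakComm pays $169M.

Efficient allocation: NorthTel→Band G ($631M), PeakComm→Band D ($632M), AzureWave→Band B ($781M), TerraLink→Band E ($934M); total welfare W = $2978M.
PeakComm receives Band D at value $632M, so the others get W − 632 = $2346M.
Without PeakComm: best allocation of the remaining 3 bidders over all 4 bands is NorthTel→Band G ($631M), AzureWave→Band D ($950M), TerraLink→Band E ($934M), total $2515M.
VCG payment = (others' best without PeakComm) − (others' welfare with PeakComm) = 2515 − 2346 = $169M.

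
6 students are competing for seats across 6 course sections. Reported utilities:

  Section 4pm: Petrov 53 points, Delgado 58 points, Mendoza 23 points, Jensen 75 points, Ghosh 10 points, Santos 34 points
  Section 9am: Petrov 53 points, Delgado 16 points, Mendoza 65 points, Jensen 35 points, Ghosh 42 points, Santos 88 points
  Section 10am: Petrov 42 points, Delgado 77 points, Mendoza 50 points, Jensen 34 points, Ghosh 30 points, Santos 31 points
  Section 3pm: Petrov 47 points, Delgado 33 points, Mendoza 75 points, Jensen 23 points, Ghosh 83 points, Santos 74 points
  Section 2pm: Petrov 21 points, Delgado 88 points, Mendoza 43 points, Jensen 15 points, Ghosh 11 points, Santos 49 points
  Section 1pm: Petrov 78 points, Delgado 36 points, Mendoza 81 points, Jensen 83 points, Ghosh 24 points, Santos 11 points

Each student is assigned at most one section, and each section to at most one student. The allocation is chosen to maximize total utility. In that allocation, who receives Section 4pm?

Treat this as an assignment problem: match each student to one section.
Optimal: Petrov→Section 1pm (78 points), Delgado→Section 2pm (88 points), Mendoza→Section 10am (50 points), Jensen→Section 4pm (75 points), Ghosh→Section 3pm (83 points), Santos→Section 9am (88 points) — total 78+88+50+75+83+88 = 462 points.
Column-greedy (each section in turn goes to its best remaining student) gives 444 points, worse by 18.
Next-best assignment: Petrov→Section 10am, Delgado→Section 2pm, Mendoza→Section 1pm, Jensen→Section 4pm, Ghosh→Section 3pm, Santos→Section 9am = 457 points.
Every other assignment is strictly worse.
Jensen's own top section is Section 1pm (83 points), but forcing Jensen→Section 1pm and reassigning the rest optimally gives only 445 points — worse by 17.

Jensen receives Section 4pm.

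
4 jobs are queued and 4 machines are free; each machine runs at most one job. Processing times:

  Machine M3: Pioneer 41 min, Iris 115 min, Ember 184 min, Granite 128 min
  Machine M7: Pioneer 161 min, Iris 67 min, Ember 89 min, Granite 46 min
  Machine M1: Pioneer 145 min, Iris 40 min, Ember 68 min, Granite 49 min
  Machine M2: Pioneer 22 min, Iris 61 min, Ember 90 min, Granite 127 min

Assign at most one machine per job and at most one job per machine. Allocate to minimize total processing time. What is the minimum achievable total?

Treat this as an assignment problem: match each job to one machine.
Optimal: Pioneer→Machine M3 (41 min), Iris→Machine M2 (61 min), Ember→Machine M1 (68 min), Granite→Machine M7 (46 min) — total 41+61+68+46 = 216 min.
Column-greedy (each machine in turn goes to its cheapest remaining job) gives 217 min, worse by 1.
Swapping Granite↔Ember (Granite→Machine M1 49 min, Ember→Machine M7 89 min) adds 24.
No other one-to-one assignment undercuts 216 min.

Minimum total: 216 min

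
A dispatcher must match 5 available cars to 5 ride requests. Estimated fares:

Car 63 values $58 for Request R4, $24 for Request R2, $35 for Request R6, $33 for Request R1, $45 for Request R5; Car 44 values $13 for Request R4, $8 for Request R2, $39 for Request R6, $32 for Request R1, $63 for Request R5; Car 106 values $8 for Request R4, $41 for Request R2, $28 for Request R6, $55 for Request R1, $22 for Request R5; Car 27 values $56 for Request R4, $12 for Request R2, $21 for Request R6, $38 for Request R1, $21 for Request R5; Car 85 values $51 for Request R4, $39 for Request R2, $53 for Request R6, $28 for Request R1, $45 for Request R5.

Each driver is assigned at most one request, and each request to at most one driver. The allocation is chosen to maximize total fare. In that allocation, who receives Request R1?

Optimal: Car 63→Request R4 ($58), Car 44→Request R5 ($63), Car 106→Request R2 ($41), Car 27→Request R1 ($38), Car 85→Request R6 ($53) — total 58+63+41+38+53 = $253.
Row-greedy (each driver in turn takes its best remaining request) gives $236, worse by 17.
Swapping Car 63↔Car 27 (Car 63→Request R1 $33, Car 27→Request R4 $56) loses 7.
Car 27's own top request is Request R4 ($56), but forcing Car 27→Request R4 and reassigning the rest optimally gives only $251 — worse by 2.

Car 27 receives Request R1.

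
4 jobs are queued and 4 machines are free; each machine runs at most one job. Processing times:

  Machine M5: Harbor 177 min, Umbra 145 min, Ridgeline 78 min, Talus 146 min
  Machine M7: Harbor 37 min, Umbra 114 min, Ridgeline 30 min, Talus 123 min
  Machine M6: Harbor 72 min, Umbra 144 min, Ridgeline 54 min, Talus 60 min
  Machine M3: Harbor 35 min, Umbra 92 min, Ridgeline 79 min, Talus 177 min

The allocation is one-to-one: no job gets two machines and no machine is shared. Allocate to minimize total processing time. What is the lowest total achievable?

This is the linear assignment problem.
Optimal: Harbor→Machine M7 (37 min), Umbra→Machine M3 (92 min), Ridgeline→Machine M5 (78 min), Talus→Machine M6 (60 min) — total 37+92+78+60 = 267 min.
Row-greedy (each job in turn takes its cheapest remaining machine) gives 349 min, worse by 82.
Next-best assignment: Harbor→Machine M3, Umbra→Machine M5, Ridgeline→Machine M7, Talus→Machine M6 = 270 min.
No other one-to-one assignment undercuts 267 min.

Min total: 267 min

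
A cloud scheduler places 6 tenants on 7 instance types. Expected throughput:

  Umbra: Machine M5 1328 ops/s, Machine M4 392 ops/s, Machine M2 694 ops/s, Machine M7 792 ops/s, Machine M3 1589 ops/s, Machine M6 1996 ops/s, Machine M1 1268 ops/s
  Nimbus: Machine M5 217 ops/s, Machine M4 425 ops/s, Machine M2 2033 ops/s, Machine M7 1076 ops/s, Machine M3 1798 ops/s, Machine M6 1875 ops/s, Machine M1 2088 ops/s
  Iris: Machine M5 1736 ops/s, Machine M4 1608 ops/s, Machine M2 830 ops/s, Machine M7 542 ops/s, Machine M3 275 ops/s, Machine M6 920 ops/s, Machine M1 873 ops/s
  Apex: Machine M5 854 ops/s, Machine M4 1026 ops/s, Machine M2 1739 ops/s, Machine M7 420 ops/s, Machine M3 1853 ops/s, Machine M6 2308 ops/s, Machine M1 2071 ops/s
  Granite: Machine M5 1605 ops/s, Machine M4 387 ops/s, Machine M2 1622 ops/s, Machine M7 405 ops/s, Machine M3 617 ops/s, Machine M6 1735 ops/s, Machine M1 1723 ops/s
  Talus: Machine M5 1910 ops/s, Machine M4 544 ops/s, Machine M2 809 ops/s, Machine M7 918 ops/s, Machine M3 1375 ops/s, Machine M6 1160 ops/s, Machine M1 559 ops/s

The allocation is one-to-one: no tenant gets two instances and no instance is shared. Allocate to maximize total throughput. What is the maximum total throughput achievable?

Optimal: Umbra→Machine M3 (1589 ops/s), Nimbus→Machine M2 (2033 ops/s), Iris→Machine M4 (1608 ops/s), Apex→Machine M6 (2308 ops/s), Granite→Machine M1 (1723 ops/s), Talus→Machine M5 (1910 ops/s) — total 1589+2033+1608+2308+1723+1910 = 11171 ops/s.
Max-entry greedy (repeatedly take the single best remaining cell) gives 11125 ops/s, worse by 46.
Next-best assignment: Umbra→Machine M3, Nimbus→Machine M1, Iris→Machine M4, Apex→Machine M6, Granite→Machine M2, Talus→Machine M5 = 11125 ops/s.
Swapping Iris↔Talus (Iris→Machine M5 1736 ops/s, Talus→Machine M4 544 ops/s) loses 1238.

Max total: 11171 ops/s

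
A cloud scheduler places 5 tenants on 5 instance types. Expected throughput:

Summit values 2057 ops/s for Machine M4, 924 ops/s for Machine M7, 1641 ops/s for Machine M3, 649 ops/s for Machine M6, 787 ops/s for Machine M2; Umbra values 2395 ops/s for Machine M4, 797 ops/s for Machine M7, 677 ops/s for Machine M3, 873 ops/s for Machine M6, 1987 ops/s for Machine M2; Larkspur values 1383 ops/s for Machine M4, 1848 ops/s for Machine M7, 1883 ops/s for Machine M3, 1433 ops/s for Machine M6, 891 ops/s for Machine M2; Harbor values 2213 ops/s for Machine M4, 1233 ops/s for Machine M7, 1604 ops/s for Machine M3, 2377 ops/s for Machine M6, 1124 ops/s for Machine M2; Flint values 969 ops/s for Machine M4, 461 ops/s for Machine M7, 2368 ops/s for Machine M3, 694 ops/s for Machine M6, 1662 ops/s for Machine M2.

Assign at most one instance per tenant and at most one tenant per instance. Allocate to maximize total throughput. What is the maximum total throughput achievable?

Max total: 10637 ops/s

This is the linear assignment problem.
Optimal: Summit→Machine M4 (2057 ops/s), Umbra→Machine M2 (1987 ops/s), Larkspur→Machine M7 (1848 ops/s), Harbor→Machine M6 (2377 ops/s), Flint→Machine M3 (2368 ops/s) — total 2057+1987+1848+2377+2368 = 10637 ops/s.
Column-greedy (each instance in turn goes to its best remaining tenant) gives 9775 ops/s, worse by 862.
Next-best assignment: Summit→Machine M3, Umbra→Machine M4, Larkspur→Machine M7, Harbor→Machine M6, Flint→Machine M2 = 9923 ops/s.
Swapping Summit↔Larkspur (Summit→Machine M7 924 ops/s, Larkspur→Machine M4 1383 ops/s) loses 1598.
No other one-to-one assignment exceeds 10637 ops/s.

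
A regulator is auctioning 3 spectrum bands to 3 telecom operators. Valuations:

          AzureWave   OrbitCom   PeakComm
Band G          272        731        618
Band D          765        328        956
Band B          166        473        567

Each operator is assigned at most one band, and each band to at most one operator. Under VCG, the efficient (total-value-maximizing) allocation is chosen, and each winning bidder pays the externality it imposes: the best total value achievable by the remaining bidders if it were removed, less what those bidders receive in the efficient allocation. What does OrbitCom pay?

OrbitCom pays $51M.

Efficient allocation: AzureWave→Band D ($765M), OrbitCom→Band G ($731M), PeakComm→Band B ($567M); total welfare W = $2063M.
OrbitCom receives Band G at value $731M, so the others get W − 731 = $1332M.
Without OrbitCom: best allocation of the remaining 2 bidders over all 3 bands is AzureWave→Band D ($765M), PeakComm→Band G ($618M), total $1383M.
VCG payment = (others' best without OrbitCom) − (others' welfare with OrbitCom) = 1383 − 1332 = $51M.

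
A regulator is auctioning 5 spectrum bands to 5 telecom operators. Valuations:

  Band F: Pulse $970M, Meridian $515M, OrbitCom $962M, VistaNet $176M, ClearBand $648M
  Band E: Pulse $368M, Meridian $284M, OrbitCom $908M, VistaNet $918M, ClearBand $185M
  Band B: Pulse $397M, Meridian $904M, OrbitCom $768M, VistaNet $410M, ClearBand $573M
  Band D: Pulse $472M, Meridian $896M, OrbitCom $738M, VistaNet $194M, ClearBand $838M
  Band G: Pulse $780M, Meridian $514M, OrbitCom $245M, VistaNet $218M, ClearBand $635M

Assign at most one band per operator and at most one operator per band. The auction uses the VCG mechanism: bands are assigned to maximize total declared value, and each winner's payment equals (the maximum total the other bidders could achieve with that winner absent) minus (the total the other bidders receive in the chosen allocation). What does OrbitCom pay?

OrbitCom pays $190M.

Efficient allocation: Pulse→Band G ($780M), Meridian→Band B ($904M), OrbitCom→Band F ($962M), VistaNet→Band E ($918M), ClearBand→Band D ($838M); total welfare W = $4402M.
OrbitCom receives Band F at value $962M, so the others get W − 962 = $3440M.
Without OrbitCom: best allocation of the remaining 4 bidders over all 5 bands is Pulse→Band F ($970M), Meridian→Band B ($904M), VistaNet→Band E ($918M), ClearBand→Band D ($838M), total $3630M.
VCG payment = (others' best without OrbitCom) − (others' welfare with OrbitCom) = 3630 − 3440 = $190M.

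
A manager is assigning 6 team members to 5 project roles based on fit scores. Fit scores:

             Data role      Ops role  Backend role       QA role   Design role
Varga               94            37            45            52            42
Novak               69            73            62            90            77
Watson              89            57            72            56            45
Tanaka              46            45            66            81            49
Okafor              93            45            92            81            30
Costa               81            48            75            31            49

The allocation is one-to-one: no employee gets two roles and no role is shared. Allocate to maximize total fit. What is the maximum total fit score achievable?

Maximum total: 401 pts

Optimal: Varga→Data role (94 pts), Watson→Ops role (57 pts), Okafor→Backend role (92 pts), Tanaka→QA role (81 pts), Novak→Design role (77 pts) — total 94+57+92+81+77 = 401 pts.
Max-entry greedy (repeatedly take the single best remaining cell) gives 382 pts, worse by 19.
Next-best assignment: Varga→Data role, Costa→Ops role, Okafor→Backend role, Tanaka→QA role, Novak→Design role = 392 pts.
Swapping Novak↔Okafor (Novak→Backend role 62 pts, Okafor→Design role 30 pts) loses 77.
No other one-to-one assignment exceeds 401 pts.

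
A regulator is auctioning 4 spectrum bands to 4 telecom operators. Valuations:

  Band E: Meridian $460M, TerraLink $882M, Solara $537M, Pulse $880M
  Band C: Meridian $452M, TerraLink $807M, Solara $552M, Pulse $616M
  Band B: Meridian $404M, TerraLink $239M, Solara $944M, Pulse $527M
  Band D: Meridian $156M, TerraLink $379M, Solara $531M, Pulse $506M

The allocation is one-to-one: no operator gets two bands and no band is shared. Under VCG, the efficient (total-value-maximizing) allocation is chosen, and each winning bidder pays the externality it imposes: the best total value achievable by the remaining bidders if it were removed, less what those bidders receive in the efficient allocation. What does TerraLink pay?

TerraLink pays $296M.

Efficient allocation: Meridian→Band D ($156M), TerraLink→Band C ($807M), Solara→Band B ($944M), Pulse→Band E ($880M); total welfare W = $2787M.
TerraLink receives Band C at value $807M, so the others get W − 807 = $1980M.
Without TerraLink: best allocation of the remaining 3 bidders over all 4 bands is Meridian→Band C ($452M), Solara→Band B ($944M), Pulse→Band E ($880M), total $2276M.
VCG payment = (others' best without TerraLink) − (others' welfare with TerraLink) = 2276 − 1980 = $296M.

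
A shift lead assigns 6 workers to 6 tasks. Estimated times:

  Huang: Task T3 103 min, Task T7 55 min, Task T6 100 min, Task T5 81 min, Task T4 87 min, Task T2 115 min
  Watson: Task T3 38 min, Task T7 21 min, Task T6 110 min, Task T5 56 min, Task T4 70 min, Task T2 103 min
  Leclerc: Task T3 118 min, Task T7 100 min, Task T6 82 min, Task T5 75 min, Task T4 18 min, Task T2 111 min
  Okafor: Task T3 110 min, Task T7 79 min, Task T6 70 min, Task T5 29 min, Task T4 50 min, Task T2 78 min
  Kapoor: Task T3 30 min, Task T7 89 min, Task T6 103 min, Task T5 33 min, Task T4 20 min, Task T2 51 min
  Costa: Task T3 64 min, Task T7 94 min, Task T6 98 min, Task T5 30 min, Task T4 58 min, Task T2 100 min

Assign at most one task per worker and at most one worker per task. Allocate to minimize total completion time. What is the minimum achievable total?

Min total: 262 min

Optimal: Huang→Task T7 (55 min), Watson→Task T3 (38 min), Leclerc→Task T4 (18 min), Okafor→Task T6 (70 min), Kapoor→Task T2 (51 min), Costa→Task T5 (30 min) — total 55+38+18+70+51+30 = 262 min.
Column-greedy (each task in turn goes to its cheapest remaining worker) gives 284 min, worse by 22.
Swapping Leclerc↔Watson (Leclerc→Task T3 118 min, Watson→Task T4 70 min) adds 132.
No other one-to-one assignment undercuts 262 min.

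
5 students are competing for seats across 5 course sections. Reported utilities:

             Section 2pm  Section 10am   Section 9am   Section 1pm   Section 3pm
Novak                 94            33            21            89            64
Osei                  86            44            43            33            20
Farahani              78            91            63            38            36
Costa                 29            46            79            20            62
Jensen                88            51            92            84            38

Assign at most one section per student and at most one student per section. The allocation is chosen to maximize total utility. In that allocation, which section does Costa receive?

Optimal: Novak→Section 1pm (89 points), Osei→Section 2pm (86 points), Farahani→Section 10am (91 points), Costa→Section 3pm (62 points), Jensen→Section 9am (92 points) — total 89+86+91+62+92 = 420 points.
Row-greedy (each student in turn takes its best remaining section) gives 347 points, worse by 73.
Next-best assignment: Novak→Section 3pm, Osei→Section 2pm, Farahani→Section 10am, Costa→Section 9am, Jensen→Section 1pm = 404 points.
Swapping Osei↔Novak (Osei→Section 1pm 33 points, Novak→Section 2pm 94 points) loses 48.
Costa's own top section is Section 9am (79 points), but forcing Costa→Section 9am and reassigning the rest optimally gives only 404 points — worse by 16.

Costa receives Section 3pm.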